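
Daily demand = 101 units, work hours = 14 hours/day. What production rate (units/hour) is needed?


Formula: Production Rate = Daily Demand / Available Hours
Rate = 101 units/day / 14 hours/day
Rate = 7.2 units/hour

7.2 units/hour


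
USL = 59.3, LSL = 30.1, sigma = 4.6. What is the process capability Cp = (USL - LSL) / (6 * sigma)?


Cp = (59.3 - 30.1) / (6 * 4.6)

1.06


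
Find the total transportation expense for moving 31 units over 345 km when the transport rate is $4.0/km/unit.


TC = dist * cost * units = 345 * 4.0 * 31 = $42780.00

$42780.00


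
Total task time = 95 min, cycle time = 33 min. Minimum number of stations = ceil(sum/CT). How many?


Formula: N_min = ceil(Sum of Task Times / Cycle Time)
N_min = ceil(95 min / 33 min) = ceil(2.8788)
N_min = 3 stations

3


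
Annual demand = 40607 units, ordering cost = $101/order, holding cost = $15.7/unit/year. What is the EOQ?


Formula: EOQ = sqrt(2 * D * S / H)
Numerator: 2 * 40607 * 101 = 8202614
2DS/H = 8202614 / 15.7 = 522459.5
EOQ = sqrt(522459.5) = 722.8 units

722.8 units


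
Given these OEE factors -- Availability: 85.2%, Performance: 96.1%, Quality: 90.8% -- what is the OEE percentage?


Formula: OEE = Availability * Performance * Quality / 10000
A * P = 85.2% * 96.1% / 100 = 81.88%
OEE = 81.88% * 90.8% / 100 = 74.3%

74.3%


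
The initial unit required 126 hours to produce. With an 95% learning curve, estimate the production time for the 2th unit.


Formula: T_n = T_1 * (learning_rate)^(log2(n)) where learning_rate = rate/100
Doublings = log2(2) = 1
T_n = 126 * 0.95^1
T_n = 126 * 0.95 = 119.7 hours

119.7 hours


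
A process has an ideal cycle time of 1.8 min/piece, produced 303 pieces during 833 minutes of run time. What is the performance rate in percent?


Formula: Performance = (Ideal CT * Total Count) / Run Time * 100
Ideal output time = 1.8 * 303 = 545.4 min
Performance = 545.4 / 833 * 100 = 65.5%

65.5%


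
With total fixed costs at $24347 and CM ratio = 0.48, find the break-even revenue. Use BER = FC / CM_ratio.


Formula: BER = Fixed Costs / Contribution Margin Ratio
BER = $24347 / 0.48
BER = $50722.92 (to the nearest cent)

$50722.92


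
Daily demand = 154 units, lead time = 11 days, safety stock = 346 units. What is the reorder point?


Formula: ROP = (Daily Demand * Lead Time) + Safety Stock
Demand during lead time = 154 * 11 = 1694 units
ROP = 1694 + 346 = 2040 units

2040 units


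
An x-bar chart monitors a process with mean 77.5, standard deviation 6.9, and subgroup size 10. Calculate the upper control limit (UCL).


UCL = 77.5 + 3 * 6.9 / sqrt(10)

84.05


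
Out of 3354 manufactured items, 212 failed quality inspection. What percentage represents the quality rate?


Formula: Quality Rate = Good Pieces / Total Pieces * 100
Good pieces = 3354 - 212 = 3142
QR = 3142 / 3354 * 100 = 93.7%

93.7%


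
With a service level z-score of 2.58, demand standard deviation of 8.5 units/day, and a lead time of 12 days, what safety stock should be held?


Formula: SS = z * sigma_d * sqrt(LT)
sqrt(LT) = sqrt(12) = 3.4641
SS = 2.58 * 8.5 * 3.4641
SS = 76.0 units

76.0 units


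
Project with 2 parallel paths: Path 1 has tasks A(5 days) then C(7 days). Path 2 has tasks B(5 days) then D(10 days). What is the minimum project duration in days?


Path 1 = 5 + 7 = 12 days
Path 2 = 5 + 10 = 15 days
Duration = max(12, 15) = 15 days

15 days


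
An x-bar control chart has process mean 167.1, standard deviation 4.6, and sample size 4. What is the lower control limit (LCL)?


LCL = 167.1 - 3 * 4.6 / sqrt(4)

160.2


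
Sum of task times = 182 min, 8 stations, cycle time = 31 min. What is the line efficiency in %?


Formula: Efficiency = Sum of Task Times / (N_stations * CT) * 100
Total station capacity = 8 stations * 31 min = 248 min
Efficiency = 182 / 248 * 100 = 73.4%

73.4%


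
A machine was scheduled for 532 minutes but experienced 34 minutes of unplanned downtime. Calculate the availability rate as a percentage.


Formula: Availability = (Planned Time - Downtime) / Planned Time * 100
Uptime = 532 - 34 = 498 min
Availability = 498 / 532 * 100 = 93.6%

93.6%


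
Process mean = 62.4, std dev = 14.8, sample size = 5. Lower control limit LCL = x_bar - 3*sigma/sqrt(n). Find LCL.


LCL = 62.4 - 3 * 14.8 / sqrt(5)

42.54


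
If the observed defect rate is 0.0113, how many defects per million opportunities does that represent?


DPMO = defect_rate * 1000000 = 0.0113 * 1000000

11300


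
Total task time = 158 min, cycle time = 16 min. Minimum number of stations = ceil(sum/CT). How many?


Formula: N_min = ceil(Sum of Task Times / Cycle Time)
N_min = ceil(158 min / 16 min) = ceil(9.875)
N_min = 10 stations

10


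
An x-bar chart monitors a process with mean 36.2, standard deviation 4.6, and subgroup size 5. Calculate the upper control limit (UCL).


UCL = 36.2 + 3 * 4.6 / sqrt(5)

42.37


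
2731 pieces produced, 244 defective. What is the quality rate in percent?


Formula: Quality Rate = Good Pieces / Total Pieces * 100
Good pieces = 2731 - 244 = 2487
QR = 2487 / 2731 * 100 = 91.1%

91.1%


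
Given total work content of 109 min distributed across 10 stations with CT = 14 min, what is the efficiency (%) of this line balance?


Formula: Efficiency = Sum of Task Times / (N_stations * CT) * 100
Total station capacity = 10 stations * 14 min = 140 min
Efficiency = 109 / 140 * 100 = 77.9%

77.9%


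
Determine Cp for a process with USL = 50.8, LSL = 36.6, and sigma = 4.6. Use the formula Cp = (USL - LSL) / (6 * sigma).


Cp = (50.8 - 36.6) / (6 * 4.6)

0.51


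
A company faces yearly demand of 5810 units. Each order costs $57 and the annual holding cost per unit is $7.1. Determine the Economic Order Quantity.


Formula: EOQ = sqrt(2 * D * S / H)
Numerator: 2 * 5810 * 57 = 662340
2DS/H = 662340 / 7.1 = 93287.3
EOQ = sqrt(93287.3) = 305.4 units

305.4 units


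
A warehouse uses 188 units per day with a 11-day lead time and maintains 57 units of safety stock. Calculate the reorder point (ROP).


Formula: ROP = (Daily Demand * Lead Time) + Safety Stock
Demand during lead time = 188 * 11 = 2068 units
ROP = 2068 + 57 = 2125 units

2125 units


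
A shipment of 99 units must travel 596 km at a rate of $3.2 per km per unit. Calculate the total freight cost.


TC = dist * cost * units = 596 * 3.2 * 99 = $188812.80

$188812.80


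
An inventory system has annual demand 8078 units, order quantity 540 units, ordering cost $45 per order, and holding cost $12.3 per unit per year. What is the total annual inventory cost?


TC = 8078/540 * 45 + 540/2 * 12.3

$3994.17


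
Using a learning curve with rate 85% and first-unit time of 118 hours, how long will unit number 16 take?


Formula: T_n = T_1 * (learning_rate)^(log2(n)) where learning_rate = rate/100
Doublings = log2(16) = 4
T_n = 118 * 0.85^4
T_n = 118 * 0.522 = 61.6 hours

61.6 hours


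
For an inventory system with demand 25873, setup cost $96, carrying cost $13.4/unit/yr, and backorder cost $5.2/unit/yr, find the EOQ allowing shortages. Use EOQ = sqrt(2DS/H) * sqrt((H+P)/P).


Formula: EOQ* = sqrt(2DS/H) * sqrt((H+P)/P)
Base EOQ = sqrt(2*25873*96/13.4) = 608.87 units
Correction = sqrt((13.4+5.2)/5.2) = 1.89128
EOQ* = 608.87 * 1.89128 = 1151.5 units

1151.5 units


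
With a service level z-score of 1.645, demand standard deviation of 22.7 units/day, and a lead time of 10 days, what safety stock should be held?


Formula: SS = z * sigma_d * sqrt(LT)
sqrt(LT) = sqrt(10) = 3.1623
SS = 1.645 * 22.7 * 3.1623
SS = 118.1 units

118.1 units


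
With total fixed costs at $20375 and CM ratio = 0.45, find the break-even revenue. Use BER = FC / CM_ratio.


Formula: BER = Fixed Costs / Contribution Margin Ratio
BER = $20375 / 0.45
BER = $45277.78 (to the nearest cent)

$45277.78


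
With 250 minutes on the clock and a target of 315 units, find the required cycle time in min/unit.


Formula: CT = Available Time / Number of Units
CT = 250 min / 315 units
CT = 0.79 min/unit

0.79 min/unit


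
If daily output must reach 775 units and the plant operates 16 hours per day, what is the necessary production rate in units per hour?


Formula: Production Rate = Daily Demand / Available Hours
Rate = 775 units/day / 16 hours/day
Rate = 48.4 units/hour

48.4 units/hour


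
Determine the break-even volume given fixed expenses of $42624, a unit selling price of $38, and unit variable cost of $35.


Formula: BEQ = Fixed Costs / (Price - Variable Cost)
Contribution margin = $38 - $35 = $3/unit
BEQ = ceil($42624 / $3/unit) = ceil(14208.0) = 14208 units

14208 units


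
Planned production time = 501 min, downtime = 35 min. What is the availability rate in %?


Formula: Availability = (Planned Time - Downtime) / Planned Time * 100
Uptime = 501 - 35 = 466 min
Availability = 466 / 501 * 100 = 93.0%

93.0%


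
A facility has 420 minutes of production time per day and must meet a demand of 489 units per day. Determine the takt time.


Formula: Takt Time = Available Production Time / Customer Demand
Takt = 420 min/day / 489 units/day
Takt = 0.86 min/unit

0.86 min/unit


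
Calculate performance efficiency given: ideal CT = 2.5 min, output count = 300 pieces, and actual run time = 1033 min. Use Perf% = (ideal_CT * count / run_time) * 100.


Formula: Performance = (Ideal CT * Total Count) / Run Time * 100
Ideal output time = 2.5 * 300 = 750.0 min
Performance = 750.0 / 1033 * 100 = 72.6%

72.6%


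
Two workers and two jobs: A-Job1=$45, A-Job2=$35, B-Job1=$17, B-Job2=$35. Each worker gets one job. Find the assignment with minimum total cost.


Option 1: A->1 + B->2 = $45 + $35 = $80
Option 2: A->2 + B->1 = $35 + $17 = $52
Min cost = min($80, $52) = $52

$52


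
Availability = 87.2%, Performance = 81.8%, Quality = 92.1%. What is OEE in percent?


Formula: OEE = Availability * Performance * Quality / 10000
A * P = 87.2% * 81.8% / 100 = 71.33%
OEE = 71.33% * 92.1% / 100 = 65.7%

65.7%


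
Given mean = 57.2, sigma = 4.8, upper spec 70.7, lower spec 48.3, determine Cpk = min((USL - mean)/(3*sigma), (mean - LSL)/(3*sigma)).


Cpu = (70.7 - 57.2) / (3 * 4.8) = 0.94
Cpl = (57.2 - 48.3) / (3 * 4.8) = 0.62
Cpk = min(0.94, 0.62) = 0.62

0.62


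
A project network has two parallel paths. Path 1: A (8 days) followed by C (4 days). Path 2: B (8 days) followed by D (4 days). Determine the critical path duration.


Path 1 = 8 + 4 = 12 days
Path 2 = 8 + 4 = 12 days
Duration = max(12, 12) = 12 days

12 days


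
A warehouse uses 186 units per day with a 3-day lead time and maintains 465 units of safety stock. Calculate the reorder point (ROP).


Formula: ROP = (Daily Demand * Lead Time) + Safety Stock
Demand during lead time = 186 * 3 = 558 units
ROP = 558 + 465 = 1023 units

1023 units


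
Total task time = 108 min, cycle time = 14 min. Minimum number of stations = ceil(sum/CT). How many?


Formula: N_min = ceil(Sum of Task Times / Cycle Time)
N_min = ceil(108 min / 14 min) = ceil(7.7143)
N_min = 8 stations

8


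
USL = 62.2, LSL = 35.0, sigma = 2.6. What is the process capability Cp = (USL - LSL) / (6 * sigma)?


Cp = (62.2 - 35.0) / (6 * 2.6)

1.74


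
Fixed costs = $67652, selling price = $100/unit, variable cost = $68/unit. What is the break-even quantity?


Formula: BEQ = Fixed Costs / (Price - Variable Cost)
Contribution margin = $100 - $68 = $32/unit
BEQ = ceil($67652 / $32/unit) = ceil(2114.12) = 2115 units

2115 units


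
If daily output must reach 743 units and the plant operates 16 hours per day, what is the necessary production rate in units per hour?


Formula: Production Rate = Daily Demand / Available Hours
Rate = 743 units/day / 16 hours/day
Rate = 46.4 units/hour

46.4 units/hour


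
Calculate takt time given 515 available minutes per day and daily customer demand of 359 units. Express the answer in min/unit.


Formula: Takt Time = Available Production Time / Customer Demand
Takt = 515 min/day / 359 units/day
Takt = 1.43 min/unit

1.43 min/unit


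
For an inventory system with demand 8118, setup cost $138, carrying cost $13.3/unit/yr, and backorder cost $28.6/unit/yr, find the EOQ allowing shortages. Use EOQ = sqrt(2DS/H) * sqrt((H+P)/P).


Formula: EOQ* = sqrt(2DS/H) * sqrt((H+P)/P)
Base EOQ = sqrt(2*8118*138/13.3) = 410.44 units
Correction = sqrt((13.3+28.6)/28.6) = 1.21039
EOQ* = 410.44 * 1.21039 = 496.8 units

496.8 units


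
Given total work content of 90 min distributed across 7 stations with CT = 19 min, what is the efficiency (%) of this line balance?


Formula: Efficiency = Sum of Task Times / (N_stations * CT) * 100
Total station capacity = 7 stations * 19 min = 133 min
Efficiency = 90 / 133 * 100 = 67.7%

67.7%


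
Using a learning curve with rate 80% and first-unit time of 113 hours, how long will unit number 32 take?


Formula: T_n = T_1 * (learning_rate)^(log2(n)) where learning_rate = rate/100
Doublings = log2(32) = 5
T_n = 113 * 0.8^5
T_n = 113 * 0.3277 = 37.0 hours

37.0 hours


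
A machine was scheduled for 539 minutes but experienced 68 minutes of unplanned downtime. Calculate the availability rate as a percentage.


Formula: Availability = (Planned Time - Downtime) / Planned Time * 100
Uptime = 539 - 68 = 471 min
Availability = 471 / 539 * 100 = 87.4%

87.4%


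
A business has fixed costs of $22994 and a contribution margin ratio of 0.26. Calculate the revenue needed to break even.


Formula: BER = Fixed Costs / Contribution Margin Ratio
BER = $22994 / 0.26
BER = $88438.46 (to the nearest cent)

$88438.46


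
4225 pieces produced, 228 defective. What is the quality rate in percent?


Formula: Quality Rate = Good Pieces / Total Pieces * 100
Good pieces = 4225 - 228 = 3997
QR = 3997 / 4225 * 100 = 94.6%

94.6%


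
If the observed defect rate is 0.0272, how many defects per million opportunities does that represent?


DPMO = defect_rate * 1000000 = 0.0272 * 1000000

27200


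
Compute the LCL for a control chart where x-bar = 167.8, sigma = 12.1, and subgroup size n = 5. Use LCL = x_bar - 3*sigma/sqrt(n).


LCL = 167.8 - 3 * 12.1 / sqrt(5)

151.57


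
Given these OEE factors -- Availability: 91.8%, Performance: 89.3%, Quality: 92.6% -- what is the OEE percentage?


Formula: OEE = Availability * Performance * Quality / 10000
A * P = 91.8% * 89.3% / 100 = 81.98%
OEE = 81.98% * 92.6% / 100 = 75.9%

75.9%


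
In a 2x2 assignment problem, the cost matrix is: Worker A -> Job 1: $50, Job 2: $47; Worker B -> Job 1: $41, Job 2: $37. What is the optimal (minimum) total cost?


Option 1: A->1 + B->2 = $50 + $37 = $87
Option 2: A->2 + B->1 = $47 + $41 = $88
Min cost = min($87, $88) = $87

$87


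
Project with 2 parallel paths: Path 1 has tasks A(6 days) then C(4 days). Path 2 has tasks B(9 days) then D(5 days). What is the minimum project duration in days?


Path 1 = 6 + 4 = 10 days
Path 2 = 9 + 5 = 14 days
Duration = max(10, 14) = 14 days

14 days


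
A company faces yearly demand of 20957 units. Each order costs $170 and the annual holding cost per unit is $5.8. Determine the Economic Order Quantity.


Formula: EOQ = sqrt(2 * D * S / H)
Numerator: 2 * 20957 * 170 = 7125380
2DS/H = 7125380 / 5.8 = 1228513.8
EOQ = sqrt(1228513.8) = 1108.4 units

1108.4 units


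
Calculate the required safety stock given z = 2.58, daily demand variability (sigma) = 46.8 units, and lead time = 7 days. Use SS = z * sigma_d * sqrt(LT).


Formula: SS = z * sigma_d * sqrt(LT)
sqrt(LT) = sqrt(7) = 2.6458
SS = 2.58 * 46.8 * 2.6458
SS = 319.5 units

319.5 units


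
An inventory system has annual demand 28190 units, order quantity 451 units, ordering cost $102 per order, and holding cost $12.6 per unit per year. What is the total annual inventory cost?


TC = 28190/451 * 102 + 451/2 * 12.6

$9216.87


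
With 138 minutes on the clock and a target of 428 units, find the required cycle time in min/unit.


Formula: CT = Available Time / Number of Units
CT = 138 min / 428 units
CT = 0.32 min/unit

0.32 min/unit


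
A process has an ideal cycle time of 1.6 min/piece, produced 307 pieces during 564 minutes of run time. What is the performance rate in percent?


Formula: Performance = (Ideal CT * Total Count) / Run Time * 100
Ideal output time = 1.6 * 307 = 491.2 min
Performance = 491.2 / 564 * 100 = 87.1%

87.1%


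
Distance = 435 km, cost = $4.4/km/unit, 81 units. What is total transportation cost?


TC = dist * cost * units = 435 * 4.4 * 81 = $155034.00

$155034.00


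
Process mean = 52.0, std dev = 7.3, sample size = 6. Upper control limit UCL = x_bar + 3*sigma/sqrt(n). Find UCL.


UCL = 52.0 + 3 * 7.3 / sqrt(6)

60.94


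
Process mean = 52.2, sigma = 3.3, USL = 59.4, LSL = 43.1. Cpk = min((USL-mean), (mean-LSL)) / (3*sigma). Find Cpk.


Cpu = (59.4 - 52.2) / (3 * 3.3) = 0.73
Cpl = (52.2 - 43.1) / (3 * 3.3) = 0.92
Cpk = min(0.73, 0.92) = 0.73

0.73


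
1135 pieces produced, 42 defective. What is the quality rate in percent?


Formula: Quality Rate = Good Pieces / Total Pieces * 100
Good pieces = 1135 - 42 = 1093
QR = 1093 / 1135 * 100 = 96.3%

96.3%


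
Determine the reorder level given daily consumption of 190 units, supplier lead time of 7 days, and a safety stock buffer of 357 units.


Formula: ROP = (Daily Demand * Lead Time) + Safety Stock
Demand during lead time = 190 * 7 = 1330 units
ROP = 1330 + 357 = 1687 units

1687 units


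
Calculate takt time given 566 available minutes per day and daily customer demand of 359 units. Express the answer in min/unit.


Formula: Takt Time = Available Production Time / Customer Demand
Takt = 566 min/day / 359 units/day
Takt = 1.58 min/unit

1.58 min/unit


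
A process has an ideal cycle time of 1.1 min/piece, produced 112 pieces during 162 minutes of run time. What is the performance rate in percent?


Formula: Performance = (Ideal CT * Total Count) / Run Time * 100
Ideal output time = 1.1 * 112 = 123.2 min
Performance = 123.2 / 162 * 100 = 76.0%

76.0%


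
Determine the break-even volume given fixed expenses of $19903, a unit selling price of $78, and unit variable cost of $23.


Formula: BEQ = Fixed Costs / (Price - Variable Cost)
Contribution margin = $78 - $23 = $55/unit
BEQ = ceil($19903 / $55/unit) = ceil(361.87) = 362 units

362 units


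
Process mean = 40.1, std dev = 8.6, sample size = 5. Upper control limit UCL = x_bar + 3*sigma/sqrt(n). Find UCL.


UCL = 40.1 + 3 * 8.6 / sqrt(5)

51.64


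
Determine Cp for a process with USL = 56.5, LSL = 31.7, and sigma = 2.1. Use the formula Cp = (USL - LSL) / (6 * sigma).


Cp = (56.5 - 31.7) / (6 * 2.1)

1.97


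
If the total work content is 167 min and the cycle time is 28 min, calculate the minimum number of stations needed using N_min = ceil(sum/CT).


Formula: N_min = ceil(Sum of Task Times / Cycle Time)
N_min = ceil(167 min / 28 min) = ceil(5.9643)
N_min = 6 stations

6


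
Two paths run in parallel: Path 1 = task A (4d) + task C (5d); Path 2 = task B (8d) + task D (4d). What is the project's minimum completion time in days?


Path 1 = 4 + 5 = 9 days
Path 2 = 8 + 4 = 12 days
Duration = max(9, 12) = 12 days

12 days


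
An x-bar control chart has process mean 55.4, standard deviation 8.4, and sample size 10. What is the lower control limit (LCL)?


LCL = 55.4 - 3 * 8.4 / sqrt(10)

47.43


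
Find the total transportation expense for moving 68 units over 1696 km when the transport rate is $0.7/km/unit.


TC = dist * cost * units = 1696 * 0.7 * 68 = $80729.60

$80729.60


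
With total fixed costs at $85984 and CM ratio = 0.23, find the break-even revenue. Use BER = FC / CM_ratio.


Formula: BER = Fixed Costs / Contribution Margin Ratio
BER = $85984 / 0.23
BER = $373843.48 (to the nearest cent)

$373843.48


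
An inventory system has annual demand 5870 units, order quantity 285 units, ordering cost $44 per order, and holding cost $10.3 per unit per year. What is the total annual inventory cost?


TC = 5870/285 * 44 + 285/2 * 10.3

$2374.00


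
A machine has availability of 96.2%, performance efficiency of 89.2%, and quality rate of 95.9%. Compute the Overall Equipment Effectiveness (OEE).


Formula: OEE = Availability * Performance * Quality / 10000
A * P = 96.2% * 89.2% / 100 = 85.81%
OEE = 85.81% * 95.9% / 100 = 82.3%

82.3%


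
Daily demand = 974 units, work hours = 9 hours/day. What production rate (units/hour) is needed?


Formula: Production Rate = Daily Demand / Available Hours
Rate = 974 units/day / 9 hours/day
Rate = 108.2 units/hour

108.2 units/hour


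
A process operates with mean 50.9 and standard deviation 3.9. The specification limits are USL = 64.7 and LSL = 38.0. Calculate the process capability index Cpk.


Cpu = (64.7 - 50.9) / (3 * 3.9) = 1.18
Cpl = (50.9 - 38.0) / (3 * 3.9) = 1.1
Cpk = min(1.18, 1.1) = 1.1

1.1


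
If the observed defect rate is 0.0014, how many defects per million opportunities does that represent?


DPMO = defect_rate * 1000000 = 0.0014 * 1000000

1400


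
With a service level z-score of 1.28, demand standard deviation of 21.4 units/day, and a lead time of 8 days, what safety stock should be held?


Formula: SS = z * sigma_d * sqrt(LT)
sqrt(LT) = sqrt(8) = 2.8284
SS = 1.28 * 21.4 * 2.8284
SS = 77.5 units

77.5 units


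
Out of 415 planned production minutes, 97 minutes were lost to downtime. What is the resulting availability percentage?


Formula: Availability = (Planned Time - Downtime) / Planned Time * 100
Uptime = 415 - 97 = 318 min
Availability = 318 / 415 * 100 = 76.6%

76.6%


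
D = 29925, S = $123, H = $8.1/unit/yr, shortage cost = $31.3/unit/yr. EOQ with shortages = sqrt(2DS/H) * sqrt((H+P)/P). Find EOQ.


Formula: EOQ* = sqrt(2DS/H) * sqrt((H+P)/P)
Base EOQ = sqrt(2*29925*123/8.1) = 953.33 units
Correction = sqrt((8.1+31.3)/31.3) = 1.12196
EOQ* = 953.33 * 1.12196 = 1069.6 units

1069.6 units


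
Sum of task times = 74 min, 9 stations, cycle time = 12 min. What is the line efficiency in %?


Formula: Efficiency = Sum of Task Times / (N_stations * CT) * 100
Total station capacity = 9 stations * 12 min = 108 min
Efficiency = 74 / 108 * 100 = 68.5%

68.5%


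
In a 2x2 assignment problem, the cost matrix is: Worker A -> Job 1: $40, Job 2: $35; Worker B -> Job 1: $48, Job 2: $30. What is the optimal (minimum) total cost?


Option 1: A->1 + B->2 = $40 + $30 = $70
Option 2: A->2 + B->1 = $35 + $48 = $83
Min cost = min($70, $83) = $70

$70


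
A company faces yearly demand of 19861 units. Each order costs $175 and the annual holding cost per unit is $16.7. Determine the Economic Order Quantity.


Formula: EOQ = sqrt(2 * D * S / H)
Numerator: 2 * 19861 * 175 = 6951350
2DS/H = 6951350 / 16.7 = 416248.5
EOQ = sqrt(416248.5) = 645.2 units

645.2 units


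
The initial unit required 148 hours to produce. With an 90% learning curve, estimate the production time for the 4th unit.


Formula: T_n = T_1 * (learning_rate)^(log2(n)) where learning_rate = rate/100
Doublings = log2(4) = 2
T_n = 148 * 0.9^2
T_n = 148 * 0.81 = 119.9 hours

119.9 hours


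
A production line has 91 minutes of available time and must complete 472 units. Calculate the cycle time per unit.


Formula: CT = Available Time / Number of Units
CT = 91 min / 472 units
CT = 0.19 min/unit

0.19 min/unit


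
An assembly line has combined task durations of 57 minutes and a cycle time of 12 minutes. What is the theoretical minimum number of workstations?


Formula: N_min = ceil(Sum of Task Times / Cycle Time)
N_min = ceil(57 min / 12 min) = ceil(4.75)
N_min = 5 stations

5


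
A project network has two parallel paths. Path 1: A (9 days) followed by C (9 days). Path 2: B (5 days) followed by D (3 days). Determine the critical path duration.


Path 1 = 9 + 9 = 18 days
Path 2 = 5 + 3 = 8 days
Duration = max(18, 8) = 18 days

18 days


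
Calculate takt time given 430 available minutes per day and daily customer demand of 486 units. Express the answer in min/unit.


Formula: Takt Time = Available Production Time / Customer Demand
Takt = 430 min/day / 486 units/day
Takt = 0.88 min/unit

0.88 min/unit


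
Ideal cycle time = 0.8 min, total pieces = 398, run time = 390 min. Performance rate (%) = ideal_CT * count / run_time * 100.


Formula: Performance = (Ideal CT * Total Count) / Run Time * 100
Ideal output time = 0.8 * 398 = 318.4 min
Performance = 318.4 / 390 * 100 = 81.6%

81.6%


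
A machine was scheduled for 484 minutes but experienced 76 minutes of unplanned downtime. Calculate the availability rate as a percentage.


Formula: Availability = (Planned Time - Downtime) / Planned Time * 100
Uptime = 484 - 76 = 408 min
Availability = 408 / 484 * 100 = 84.3%

84.3%


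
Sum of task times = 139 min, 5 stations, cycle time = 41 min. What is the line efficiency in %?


Formula: Efficiency = Sum of Task Times / (N_stations * CT) * 100
Total station capacity = 5 stations * 41 min = 205 min
Efficiency = 139 / 205 * 100 = 67.8%

67.8%


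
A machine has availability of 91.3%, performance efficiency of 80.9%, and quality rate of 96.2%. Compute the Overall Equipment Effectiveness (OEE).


Formula: OEE = Availability * Performance * Quality / 10000
A * P = 91.3% * 80.9% / 100 = 73.86%
OEE = 73.86% * 96.2% / 100 = 71.1%

71.1%


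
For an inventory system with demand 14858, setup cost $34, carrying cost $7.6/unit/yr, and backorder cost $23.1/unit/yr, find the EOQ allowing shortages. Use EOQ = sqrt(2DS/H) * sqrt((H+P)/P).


Formula: EOQ* = sqrt(2DS/H) * sqrt((H+P)/P)
Base EOQ = sqrt(2*14858*34/7.6) = 364.61 units
Correction = sqrt((7.6+23.1)/23.1) = 1.15282
EOQ* = 364.61 * 1.15282 = 420.3 units

420.3 units


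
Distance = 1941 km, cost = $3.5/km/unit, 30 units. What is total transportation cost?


TC = dist * cost * units = 1941 * 3.5 * 30 = $203805.00

$203805.00


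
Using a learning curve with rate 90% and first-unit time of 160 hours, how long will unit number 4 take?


Formula: T_n = T_1 * (learning_rate)^(log2(n)) where learning_rate = rate/100
Doublings = log2(4) = 2
T_n = 160 * 0.9^2
T_n = 160 * 0.81 = 129.6 hours

129.6 hours


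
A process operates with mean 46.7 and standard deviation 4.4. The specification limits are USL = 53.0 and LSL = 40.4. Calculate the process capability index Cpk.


Cpu = (53.0 - 46.7) / (3 * 4.4) = 0.48
Cpl = (46.7 - 40.4) / (3 * 4.4) = 0.48
Cpk = min(0.48, 0.48) = 0.48

0.48


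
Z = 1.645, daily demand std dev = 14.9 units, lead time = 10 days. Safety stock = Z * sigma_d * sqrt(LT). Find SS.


Formula: SS = z * sigma_d * sqrt(LT)
sqrt(LT) = sqrt(10) = 3.1623
SS = 1.645 * 14.9 * 3.1623
SS = 77.5 units

77.5 units


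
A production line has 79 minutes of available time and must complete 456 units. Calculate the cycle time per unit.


Formula: CT = Available Time / Number of Units
CT = 79 min / 456 units
CT = 0.17 min/unit

0.17 min/unit


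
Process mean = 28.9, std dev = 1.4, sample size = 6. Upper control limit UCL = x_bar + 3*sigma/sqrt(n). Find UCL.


UCL = 28.9 + 3 * 1.4 / sqrt(6)

30.61


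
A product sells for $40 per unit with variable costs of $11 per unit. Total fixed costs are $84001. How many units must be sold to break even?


Formula: BEQ = Fixed Costs / (Price - Variable Cost)
Contribution margin = $40 - $11 = $29/unit
BEQ = ceil($84001 / $29/unit) = ceil(2896.59) = 2897 units

2897 units


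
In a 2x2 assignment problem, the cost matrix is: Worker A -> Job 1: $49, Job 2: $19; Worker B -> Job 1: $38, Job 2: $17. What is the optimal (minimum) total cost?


Option 1: A->1 + B->2 = $49 + $17 = $66
Option 2: A->2 + B->1 = $19 + $38 = $57
Min cost = min($66, $57) = $57

$57


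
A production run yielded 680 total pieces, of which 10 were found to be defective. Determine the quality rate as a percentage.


Formula: Quality Rate = Good Pieces / Total Pieces * 100
Good pieces = 680 - 10 = 670
QR = 670 / 680 * 100 = 98.5%

98.5%


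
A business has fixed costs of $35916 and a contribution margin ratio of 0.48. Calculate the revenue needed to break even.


Formula: BER = Fixed Costs / Contribution Margin Ratio
BER = $35916 / 0.48
BER = $74825.00 (to the nearest cent)

$74825.00


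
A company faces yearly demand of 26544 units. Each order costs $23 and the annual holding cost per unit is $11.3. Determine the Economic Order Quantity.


Formula: EOQ = sqrt(2 * D * S / H)
Numerator: 2 * 26544 * 23 = 1221024
2DS/H = 1221024 / 11.3 = 108055.2
EOQ = sqrt(108055.2) = 328.7 units

328.7 units


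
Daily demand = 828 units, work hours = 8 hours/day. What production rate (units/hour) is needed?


Formula: Production Rate = Daily Demand / Available Hours
Rate = 828 units/day / 8 hours/day
Rate = 103.5 units/hour

103.5 units/hour


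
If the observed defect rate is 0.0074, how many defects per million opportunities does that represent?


DPMO = defect_rate * 1000000 = 0.0074 * 1000000

7400


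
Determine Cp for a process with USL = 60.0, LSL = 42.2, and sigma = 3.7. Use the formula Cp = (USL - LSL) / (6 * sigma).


Cp = (60.0 - 42.2) / (6 * 3.7)

0.8


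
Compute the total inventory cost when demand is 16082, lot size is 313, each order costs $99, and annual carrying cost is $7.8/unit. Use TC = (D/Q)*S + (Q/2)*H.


TC = 16082/313 * 99 + 313/2 * 7.8

$6307.34


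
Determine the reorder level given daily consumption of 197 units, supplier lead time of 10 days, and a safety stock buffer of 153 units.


Formula: ROP = (Daily Demand * Lead Time) + Safety Stock
Demand during lead time = 197 * 10 = 1970 units
ROP = 1970 + 153 = 2123 units

2123 units


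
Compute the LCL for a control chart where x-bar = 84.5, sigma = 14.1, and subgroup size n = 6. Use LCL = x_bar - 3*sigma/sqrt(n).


LCL = 84.5 - 3 * 14.1 / sqrt(6)

67.23


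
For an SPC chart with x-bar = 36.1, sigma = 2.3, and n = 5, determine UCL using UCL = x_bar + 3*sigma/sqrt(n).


UCL = 36.1 + 3 * 2.3 / sqrt(5)

39.19


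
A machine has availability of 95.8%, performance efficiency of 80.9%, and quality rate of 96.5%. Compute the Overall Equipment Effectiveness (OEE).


Formula: OEE = Availability * Performance * Quality / 10000
A * P = 95.8% * 80.9% / 100 = 77.5%
OEE = 77.5% * 96.5% / 100 = 74.8%

74.8%


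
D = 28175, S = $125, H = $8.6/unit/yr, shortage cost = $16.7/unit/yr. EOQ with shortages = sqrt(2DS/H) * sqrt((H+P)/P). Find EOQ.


Formula: EOQ* = sqrt(2DS/H) * sqrt((H+P)/P)
Base EOQ = sqrt(2*28175*125/8.6) = 905.01 units
Correction = sqrt((8.6+16.7)/16.7) = 1.23084
EOQ* = 905.01 * 1.23084 = 1113.9 units

1113.9 units


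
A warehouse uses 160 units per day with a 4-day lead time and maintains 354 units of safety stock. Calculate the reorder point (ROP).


Formula: ROP = (Daily Demand * Lead Time) + Safety Stock
Demand during lead time = 160 * 4 = 640 units
ROP = 640 + 354 = 994 units

994 units


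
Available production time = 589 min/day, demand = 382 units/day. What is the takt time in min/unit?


Formula: Takt Time = Available Production Time / Customer Demand
Takt = 589 min/day / 382 units/day
Takt = 1.54 min/unit

1.54 min/unit


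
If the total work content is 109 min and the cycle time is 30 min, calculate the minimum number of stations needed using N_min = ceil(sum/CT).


Formula: N_min = ceil(Sum of Task Times / Cycle Time)
N_min = ceil(109 min / 30 min) = ceil(3.6333)
N_min = 4 stations

4


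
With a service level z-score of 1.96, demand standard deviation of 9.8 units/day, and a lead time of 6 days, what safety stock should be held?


Formula: SS = z * sigma_d * sqrt(LT)
sqrt(LT) = sqrt(6) = 2.4495
SS = 1.96 * 9.8 * 2.4495
SS = 47.0 units

47.0 units


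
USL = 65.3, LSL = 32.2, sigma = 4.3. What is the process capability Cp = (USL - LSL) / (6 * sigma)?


Cp = (65.3 - 32.2) / (6 * 4.3)

1.28


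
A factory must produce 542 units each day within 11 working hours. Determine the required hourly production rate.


Formula: Production Rate = Daily Demand / Available Hours
Rate = 542 units/day / 11 hours/day
Rate = 49.3 units/hour

49.3 units/hour


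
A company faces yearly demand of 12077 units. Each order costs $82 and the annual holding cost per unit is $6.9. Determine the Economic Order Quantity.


Formula: EOQ = sqrt(2 * D * S / H)
Numerator: 2 * 12077 * 82 = 1980628
2DS/H = 1980628 / 6.9 = 287047.5
EOQ = sqrt(287047.5) = 535.8 units

535.8 units


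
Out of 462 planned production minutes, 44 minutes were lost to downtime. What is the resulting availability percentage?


Formula: Availability = (Planned Time - Downtime) / Planned Time * 100
Uptime = 462 - 44 = 418 min
Availability = 418 / 462 * 100 = 90.5%

90.5%


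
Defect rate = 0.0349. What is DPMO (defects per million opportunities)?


DPMO = defect_rate * 1000000 = 0.0349 * 1000000

34900


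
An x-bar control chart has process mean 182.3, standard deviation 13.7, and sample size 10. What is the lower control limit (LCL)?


LCL = 182.3 - 3 * 13.7 / sqrt(10)

169.3


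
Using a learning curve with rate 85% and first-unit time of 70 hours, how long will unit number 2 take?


Formula: T_n = T_1 * (learning_rate)^(log2(n)) where learning_rate = rate/100
Doublings = log2(2) = 1
T_n = 70 * 0.85^1
T_n = 70 * 0.85 = 59.5 hours

59.5 hours


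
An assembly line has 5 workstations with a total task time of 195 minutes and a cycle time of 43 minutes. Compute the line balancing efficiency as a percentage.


Formula: Efficiency = Sum of Task Times / (N_stations * CT) * 100
Total station capacity = 5 stations * 43 min = 215 min
Efficiency = 195 / 215 * 100 = 90.7%

90.7%


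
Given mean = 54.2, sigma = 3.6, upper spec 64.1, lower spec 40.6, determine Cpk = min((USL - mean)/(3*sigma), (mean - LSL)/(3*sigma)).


Cpu = (64.1 - 54.2) / (3 * 3.6) = 0.92
Cpl = (54.2 - 40.6) / (3 * 3.6) = 1.26
Cpk = min(0.92, 1.26) = 0.92

0.92


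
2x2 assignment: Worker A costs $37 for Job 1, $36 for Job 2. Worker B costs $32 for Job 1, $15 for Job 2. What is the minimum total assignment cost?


Option 1: A->1 + B->2 = $37 + $15 = $52
Option 2: A->2 + B->1 = $36 + $32 = $68
Min cost = min($52, $68) = $52

$52


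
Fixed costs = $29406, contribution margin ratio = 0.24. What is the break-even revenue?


Formula: BER = Fixed Costs / Contribution Margin Ratio
BER = $29406 / 0.24
BER = $122525.00 (to the nearest cent)

$122525.00


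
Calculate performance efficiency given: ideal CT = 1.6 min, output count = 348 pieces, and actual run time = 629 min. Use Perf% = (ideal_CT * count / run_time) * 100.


Formula: Performance = (Ideal CT * Total Count) / Run Time * 100
Ideal output time = 1.6 * 348 = 556.8 min
Performance = 556.8 / 629 * 100 = 88.5%

88.5%


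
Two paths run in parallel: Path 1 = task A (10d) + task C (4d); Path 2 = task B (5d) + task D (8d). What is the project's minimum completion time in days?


Path 1 = 10 + 4 = 14 days
Path 2 = 5 + 8 = 13 days
Duration = max(14, 13) = 14 days

14 days


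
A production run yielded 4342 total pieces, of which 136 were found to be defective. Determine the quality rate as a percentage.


Formula: Quality Rate = Good Pieces / Total Pieces * 100
Good pieces = 4342 - 136 = 4206
QR = 4206 / 4342 * 100 = 96.9%

96.9%


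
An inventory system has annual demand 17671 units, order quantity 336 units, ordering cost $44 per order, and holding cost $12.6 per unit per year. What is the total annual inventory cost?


TC = 17671/336 * 44 + 336/2 * 12.6

$4430.86


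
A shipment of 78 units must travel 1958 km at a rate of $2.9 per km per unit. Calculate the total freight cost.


TC = dist * cost * units = 1958 * 2.9 * 78 = $442899.60

$442899.60


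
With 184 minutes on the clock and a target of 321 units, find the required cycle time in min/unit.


Formula: CT = Available Time / Number of Units
CT = 184 min / 321 units
CT = 0.57 min/unit

0.57 min/unit


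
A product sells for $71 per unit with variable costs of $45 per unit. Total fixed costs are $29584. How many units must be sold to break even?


Formula: BEQ = Fixed Costs / (Price - Variable Cost)
Contribution margin = $71 - $45 = $26/unit
BEQ = ceil($29584 / $26/unit) = ceil(1137.85) = 1138 units

1138 units


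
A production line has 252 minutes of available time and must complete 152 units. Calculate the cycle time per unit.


Formula: CT = Available Time / Number of Units
CT = 252 min / 152 units
CT = 1.66 min/unit

1.66 min/unit


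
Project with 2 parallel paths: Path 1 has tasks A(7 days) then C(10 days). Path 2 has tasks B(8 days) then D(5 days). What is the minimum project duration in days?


Path 1 = 7 + 10 = 17 days
Path 2 = 8 + 5 = 13 days
Duration = max(17, 13) = 17 days

17 days


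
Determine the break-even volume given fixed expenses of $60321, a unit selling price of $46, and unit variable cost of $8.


Formula: BEQ = Fixed Costs / (Price - Variable Cost)
Contribution margin = $46 - $8 = $38/unit
BEQ = ceil($60321 / $38/unit) = ceil(1587.39) = 1588 units

1588 units


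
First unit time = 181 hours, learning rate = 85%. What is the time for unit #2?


Formula: T_n = T_1 * (learning_rate)^(log2(n)) where learning_rate = rate/100
Doublings = log2(2) = 1
T_n = 181 * 0.85^1
T_n = 181 * 0.85 = 153.9 hours

153.9 hours


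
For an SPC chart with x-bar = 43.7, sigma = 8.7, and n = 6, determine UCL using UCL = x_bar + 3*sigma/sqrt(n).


UCL = 43.7 + 3 * 8.7 / sqrt(6)

54.36


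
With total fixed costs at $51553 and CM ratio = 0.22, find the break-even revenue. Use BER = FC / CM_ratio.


Formula: BER = Fixed Costs / Contribution Margin Ratio
BER = $51553 / 0.22
BER = $234331.82 (to the nearest cent)

$234331.82


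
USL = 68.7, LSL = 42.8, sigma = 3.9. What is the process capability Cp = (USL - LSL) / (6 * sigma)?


Cp = (68.7 - 42.8) / (6 * 3.9)

1.11


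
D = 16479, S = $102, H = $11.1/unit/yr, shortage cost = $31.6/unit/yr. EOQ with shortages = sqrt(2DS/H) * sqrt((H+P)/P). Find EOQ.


Formula: EOQ* = sqrt(2DS/H) * sqrt((H+P)/P)
Base EOQ = sqrt(2*16479*102/11.1) = 550.32 units
Correction = sqrt((11.1+31.6)/31.6) = 1.16244
EOQ* = 550.32 * 1.16244 = 639.7 units

639.7 units


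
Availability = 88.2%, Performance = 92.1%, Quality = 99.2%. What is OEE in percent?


Formula: OEE = Availability * Performance * Quality / 10000
A * P = 88.2% * 92.1% / 100 = 81.23%
OEE = 81.23% * 99.2% / 100 = 80.6%

80.6%


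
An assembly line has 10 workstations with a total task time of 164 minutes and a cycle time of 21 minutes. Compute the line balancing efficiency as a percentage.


Formula: Efficiency = Sum of Task Times / (N_stations * CT) * 100
Total station capacity = 10 stations * 21 min = 210 min
Efficiency = 164 / 210 * 100 = 78.1%

78.1%


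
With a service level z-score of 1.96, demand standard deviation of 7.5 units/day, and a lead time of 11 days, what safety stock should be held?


Formula: SS = z * sigma_d * sqrt(LT)
sqrt(LT) = sqrt(11) = 3.3166
SS = 1.96 * 7.5 * 3.3166
SS = 48.8 units

48.8 units


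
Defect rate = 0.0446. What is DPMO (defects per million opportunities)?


DPMO = defect_rate * 1000000 = 0.0446 * 1000000

44600


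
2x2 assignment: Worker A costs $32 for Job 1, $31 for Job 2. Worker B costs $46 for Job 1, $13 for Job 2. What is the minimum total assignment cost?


Option 1: A->1 + B->2 = $32 + $13 = $45
Option 2: A->2 + B->1 = $31 + $46 = $77
Min cost = min($45, $77) = $45

$45


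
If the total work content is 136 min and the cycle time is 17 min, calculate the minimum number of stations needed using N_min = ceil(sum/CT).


Formula: N_min = ceil(Sum of Task Times / Cycle Time)
N_min = ceil(136 min / 17 min) = ceil(8.0)
N_min = 8 stations

8
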